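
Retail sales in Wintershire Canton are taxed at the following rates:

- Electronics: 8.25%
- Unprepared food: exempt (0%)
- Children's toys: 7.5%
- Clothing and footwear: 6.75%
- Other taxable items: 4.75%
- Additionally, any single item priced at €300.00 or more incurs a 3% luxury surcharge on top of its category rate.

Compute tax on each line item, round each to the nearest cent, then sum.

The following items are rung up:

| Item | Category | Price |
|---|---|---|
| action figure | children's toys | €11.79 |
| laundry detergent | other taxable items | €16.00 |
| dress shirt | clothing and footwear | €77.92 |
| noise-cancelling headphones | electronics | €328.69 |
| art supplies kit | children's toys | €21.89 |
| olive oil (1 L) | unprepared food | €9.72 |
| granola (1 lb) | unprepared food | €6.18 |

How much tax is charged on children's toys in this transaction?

Action figure €11.79: children's toys → 7.5% → €0.88
Art supplies kit €21.89: children's toys → 7.5% → €1.64
Tax on children's toys = €0.88 + €1.64 = €2.52

€2.52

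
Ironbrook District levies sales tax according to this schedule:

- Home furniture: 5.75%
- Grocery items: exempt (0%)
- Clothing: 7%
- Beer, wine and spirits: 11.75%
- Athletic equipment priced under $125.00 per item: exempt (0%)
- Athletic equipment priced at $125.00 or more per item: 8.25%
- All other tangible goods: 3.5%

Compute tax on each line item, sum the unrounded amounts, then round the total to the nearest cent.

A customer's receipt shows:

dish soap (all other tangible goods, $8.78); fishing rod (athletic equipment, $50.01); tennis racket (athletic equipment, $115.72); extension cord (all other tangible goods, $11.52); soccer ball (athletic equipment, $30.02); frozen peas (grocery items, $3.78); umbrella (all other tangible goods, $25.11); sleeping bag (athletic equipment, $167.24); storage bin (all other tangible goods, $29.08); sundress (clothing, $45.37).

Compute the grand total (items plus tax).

Dish soap $8.78: all other tangible goods → 3.5% → $0.3073
Fishing rod $50.01: athletic equipment, under $125.00 → 0% → $0.00
Tennis racket $115.72: athletic equipment, under $125.00 → 0% → $0.00
Extension cord $11.52: all other tangible goods → 3.5% → $0.4032
Soccer ball $30.02: athletic equipment, under $125.00 → 0% → $0.00
Frozen peas $3.78: grocery items → 0% → $0.00
Umbrella $25.11: all other tangible goods → 3.5% → $0.87885
Sleeping bag $167.24: athletic equipment, $125.00 or more → 8.25% → $13.7973
Storage bin $29.08: all other tangible goods → 3.5% → $1.0178
Sundress $45.37: clothing → 7% → $3.1759
Subtotal = $486.63; unrounded tax = $19.58035 → $19.58; total due = $506.21

$506.21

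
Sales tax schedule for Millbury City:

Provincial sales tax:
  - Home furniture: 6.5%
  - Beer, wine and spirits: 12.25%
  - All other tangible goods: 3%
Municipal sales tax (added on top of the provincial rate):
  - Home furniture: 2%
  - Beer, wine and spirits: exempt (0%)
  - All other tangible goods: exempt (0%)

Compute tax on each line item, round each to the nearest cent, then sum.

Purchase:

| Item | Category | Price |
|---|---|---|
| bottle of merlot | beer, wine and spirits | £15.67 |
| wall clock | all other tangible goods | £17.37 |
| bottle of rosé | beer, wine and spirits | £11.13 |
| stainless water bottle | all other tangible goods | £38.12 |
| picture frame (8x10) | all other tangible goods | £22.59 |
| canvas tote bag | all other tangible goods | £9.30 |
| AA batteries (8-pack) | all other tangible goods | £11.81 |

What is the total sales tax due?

Bottle of merlot £15.67: beer, wine and spirits → 12.25% + 0% municipal = 12.25% → £1.92
Wall clock £17.37: all other tangible goods → 3% + 0% municipal = 3% → £0.52
Bottle of rosé £11.13: beer, wine and spirits → 12.25% + 0% municipal = 12.25% → £1.36
Stainless water bottle £38.12: all other tangible goods → 3% + 0% municipal = 3% → £1.14
Picture frame (8x10) £22.59: all other tangible goods → 3% + 0% municipal = 3% → £0.68
Canvas tote bag £9.30: all other tangible goods → 3% + 0% municipal = 3% → £0.28
AA batteries (8-pack) £11.81: all other tangible goods → 3% + 0% municipal = 3% → £0.35
Total tax = £1.92 + £0.52 + £1.36 + £1.14 + £0.68 + £0.28 + £0.35 = £6.25

£6.25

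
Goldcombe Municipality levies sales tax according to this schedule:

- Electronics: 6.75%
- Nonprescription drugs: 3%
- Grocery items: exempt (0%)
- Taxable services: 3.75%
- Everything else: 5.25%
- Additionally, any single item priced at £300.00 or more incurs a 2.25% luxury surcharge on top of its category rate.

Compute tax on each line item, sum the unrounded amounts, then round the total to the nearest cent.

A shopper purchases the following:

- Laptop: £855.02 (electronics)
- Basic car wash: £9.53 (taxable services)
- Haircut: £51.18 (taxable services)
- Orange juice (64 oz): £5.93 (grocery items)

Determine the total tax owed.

Laptop £855.02: electronics → 6.75% + 2.25% surcharge = 9% → £76.9518
Basic car wash £9.53: taxable services → 3.75% → £0.357375
Haircut £51.18: taxable services → 3.75% → £1.91925
Orange juice (64 oz) £5.93: grocery items → 0% → £0.00
Unrounded tax sum = £79.228425 → £79.23

£79.23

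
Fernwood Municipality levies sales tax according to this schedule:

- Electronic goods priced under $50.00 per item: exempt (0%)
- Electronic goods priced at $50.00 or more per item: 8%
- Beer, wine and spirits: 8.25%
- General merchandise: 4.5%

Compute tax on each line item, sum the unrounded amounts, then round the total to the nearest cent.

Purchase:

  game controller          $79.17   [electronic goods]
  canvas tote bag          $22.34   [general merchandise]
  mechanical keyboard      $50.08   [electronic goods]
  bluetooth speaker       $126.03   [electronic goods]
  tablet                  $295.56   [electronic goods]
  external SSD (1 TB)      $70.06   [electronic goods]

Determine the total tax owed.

Game controller $79.17: electronic goods, $50.00 or more → 8% → $6.3336
Canvas tote bag $22.34: general merchandise → 4.5% → $1.0053
Mechanical keyboard $50.08: electronic goods, $50.00 or more → 8% → $4.0064
Bluetooth speaker $126.03: electronic goods, $50.00 or more → 8% → $10.0824
Tablet $295.56: electronic goods, $50.00 or more → 8% → $23.6448
External SSD (1 TB) $70.06: electronic goods, $50.00 or more → 8% → $5.6048
Unrounded tax sum = $50.6773 → $50.68

$50.68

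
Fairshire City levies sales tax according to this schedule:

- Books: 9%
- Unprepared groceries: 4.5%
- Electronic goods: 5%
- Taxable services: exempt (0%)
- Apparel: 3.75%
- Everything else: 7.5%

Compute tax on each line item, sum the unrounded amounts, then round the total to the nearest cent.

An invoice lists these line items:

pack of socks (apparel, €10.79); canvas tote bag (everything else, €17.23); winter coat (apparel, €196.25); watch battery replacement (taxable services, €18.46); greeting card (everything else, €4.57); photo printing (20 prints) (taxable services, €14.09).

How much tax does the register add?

Pack of socks €10.79: apparel → 3.75% → €0.404625
Canvas tote bag €17.23: everything else → 7.5% → €1.29225
Winter coat €196.25: apparel → 3.75% → €7.359375
Watch battery replacement €18.46: taxable services → 0% → €0.00
Greeting card €4.57: everything else → 7.5% → €0.34275
Photo printing (20 prints) €14.09: taxable services → 0% → €0.00
Unrounded tax sum = €9.399 → €9.40

€9.40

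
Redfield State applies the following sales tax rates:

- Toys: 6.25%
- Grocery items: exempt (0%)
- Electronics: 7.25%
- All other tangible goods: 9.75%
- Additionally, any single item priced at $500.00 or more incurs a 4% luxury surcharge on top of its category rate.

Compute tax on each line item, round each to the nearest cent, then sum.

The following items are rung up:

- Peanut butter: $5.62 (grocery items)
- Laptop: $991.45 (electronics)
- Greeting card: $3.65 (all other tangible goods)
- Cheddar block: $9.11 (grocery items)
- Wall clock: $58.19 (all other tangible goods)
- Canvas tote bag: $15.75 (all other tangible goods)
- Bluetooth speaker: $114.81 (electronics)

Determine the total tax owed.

$127.43

Peanut butter $5.62: grocery items → 0% → $0.00
Laptop $991.45: electronics → 7.25% + 4% surcharge = 11.25% → $111.54
Greeting card $3.65: all other tangible goods → 9.75% → $0.36
Cheddar block $9.11: grocery items → 0% → $0.00
Wall clock $58.19: all other tangible goods → 9.75% → $5.67
Canvas tote bag $15.75: all other tangible goods → 9.75% → $1.54
Bluetooth speaker $114.81: electronics → 7.25% → $8.32
Total tax = $111.54 + $0.36 + $5.67 + $1.54 + $8.32 = $127.43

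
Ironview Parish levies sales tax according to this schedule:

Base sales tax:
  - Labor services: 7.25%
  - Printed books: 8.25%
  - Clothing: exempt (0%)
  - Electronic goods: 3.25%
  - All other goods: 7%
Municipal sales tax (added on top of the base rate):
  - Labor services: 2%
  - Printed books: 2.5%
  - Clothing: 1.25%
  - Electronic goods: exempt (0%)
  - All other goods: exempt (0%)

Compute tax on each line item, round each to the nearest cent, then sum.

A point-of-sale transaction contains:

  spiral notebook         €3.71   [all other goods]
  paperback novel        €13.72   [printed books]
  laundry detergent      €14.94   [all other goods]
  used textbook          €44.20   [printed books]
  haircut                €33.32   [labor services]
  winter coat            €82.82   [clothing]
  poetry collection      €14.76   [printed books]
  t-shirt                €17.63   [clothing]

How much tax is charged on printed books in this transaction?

€7.81

Paperback novel €13.72: printed books → 8.25% + 2.5% municipal = 10.75% → €1.47
Used textbook €44.20: printed books → 8.25% + 2.5% municipal = 10.75% → €4.75
Poetry collection €14.76: printed books → 8.25% + 2.5% municipal = 10.75% → €1.59
Tax on printed books = €1.47 + €4.75 + €1.59 = €7.81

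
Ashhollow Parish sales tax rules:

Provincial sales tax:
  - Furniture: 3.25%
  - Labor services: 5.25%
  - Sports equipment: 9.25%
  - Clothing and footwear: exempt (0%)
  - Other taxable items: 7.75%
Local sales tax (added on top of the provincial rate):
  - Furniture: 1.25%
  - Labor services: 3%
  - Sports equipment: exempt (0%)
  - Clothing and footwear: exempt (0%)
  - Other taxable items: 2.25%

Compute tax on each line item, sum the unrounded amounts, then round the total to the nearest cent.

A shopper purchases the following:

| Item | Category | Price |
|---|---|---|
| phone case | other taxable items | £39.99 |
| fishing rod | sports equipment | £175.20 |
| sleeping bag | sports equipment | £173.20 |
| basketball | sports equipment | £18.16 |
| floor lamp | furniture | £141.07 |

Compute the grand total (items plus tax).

£591.87

Phone case £39.99: other taxable items → 7.75% + 2.25% local = 10% → £3.999
Fishing rod £175.20: sports equipment → 9.25% + 0% local = 9.25% → £16.206
Sleeping bag £173.20: sports equipment → 9.25% + 0% local = 9.25% → £16.021
Basketball £18.16: sports equipment → 9.25% + 0% local = 9.25% → £1.6798
Floor lamp £141.07: furniture → 3.25% + 1.25% local = 4.5% → £6.34815
Subtotal = £547.62; unrounded tax = £44.25395 → £44.25; total due = £591.87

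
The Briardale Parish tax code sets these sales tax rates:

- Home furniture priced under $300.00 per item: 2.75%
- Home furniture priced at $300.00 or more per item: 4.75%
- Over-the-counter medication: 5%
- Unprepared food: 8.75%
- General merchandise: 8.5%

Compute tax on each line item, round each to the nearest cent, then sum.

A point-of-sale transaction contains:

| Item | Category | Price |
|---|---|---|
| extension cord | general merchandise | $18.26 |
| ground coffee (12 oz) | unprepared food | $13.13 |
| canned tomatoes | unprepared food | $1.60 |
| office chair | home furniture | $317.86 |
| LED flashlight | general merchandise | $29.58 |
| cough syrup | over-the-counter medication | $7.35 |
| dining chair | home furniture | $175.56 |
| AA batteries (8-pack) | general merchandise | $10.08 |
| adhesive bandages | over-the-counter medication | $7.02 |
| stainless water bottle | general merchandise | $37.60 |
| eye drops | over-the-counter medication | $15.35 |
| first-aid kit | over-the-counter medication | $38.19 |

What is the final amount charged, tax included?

Extension cord $18.26: general merchandise → 8.5% → $1.55
Ground coffee (12 oz) $13.13: unprepared food → 8.75% → $1.15
Canned tomatoes $1.60: unprepared food → 8.75% → $0.14
Office chair $317.86: home furniture, $300.00 or more → 4.75% → $15.10
LED flashlight $29.58: general merchandise → 8.5% → $2.51
Cough syrup $7.35: over-the-counter medication → 5% → $0.37
Dining chair $175.56: home furniture, under $300.00 → 2.75% → $4.83
AA batteries (8-pack) $10.08: general merchandise → 8.5% → $0.86
Adhesive bandages $7.02: over-the-counter medication → 5% → $0.35
Stainless water bottle $37.60: general merchandise → 8.5% → $3.20
Eye drops $15.35: over-the-counter medication → 5% → $0.77
First-aid kit $38.19: over-the-counter medication → 5% → $1.91
Subtotal = $671.58; tax = $32.74; total due = $704.32

$704.32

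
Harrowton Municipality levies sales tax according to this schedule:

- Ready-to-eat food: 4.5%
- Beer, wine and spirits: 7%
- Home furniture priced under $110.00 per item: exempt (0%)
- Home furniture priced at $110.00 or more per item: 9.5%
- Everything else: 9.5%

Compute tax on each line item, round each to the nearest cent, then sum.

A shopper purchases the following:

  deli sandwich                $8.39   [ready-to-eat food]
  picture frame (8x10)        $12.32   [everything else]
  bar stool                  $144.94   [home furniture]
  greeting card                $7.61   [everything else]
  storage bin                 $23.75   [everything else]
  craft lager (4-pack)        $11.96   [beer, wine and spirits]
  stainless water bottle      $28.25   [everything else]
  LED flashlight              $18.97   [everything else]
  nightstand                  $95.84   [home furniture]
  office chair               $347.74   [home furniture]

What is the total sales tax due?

Deli sandwich $8.39: ready-to-eat food → 4.5% → $0.38
Picture frame (8x10) $12.32: everything else → 9.5% → $1.17
Bar stool $144.94: home furniture, $110.00 or more → 9.5% → $13.77
Greeting card $7.61: everything else → 9.5% → $0.72
Storage bin $23.75: everything else → 9.5% → $2.26
Craft lager (4-pack) $11.96: beer, wine and spirits → 7% → $0.84
Stainless water bottle $28.25: everything else → 9.5% → $2.68
LED flashlight $18.97: everything else → 9.5% → $1.80
Nightstand $95.84: home furniture, under $110.00 → 0% → $0.00
Office chair $347.74: home furniture, $110.00 or more → 9.5% → $33.04
Total tax = $0.38 + $1.17 + $13.77 + $0.72 + $2.26 + $0.84 + $2.68 + $1.80 + $33.04 = $56.66

$56.66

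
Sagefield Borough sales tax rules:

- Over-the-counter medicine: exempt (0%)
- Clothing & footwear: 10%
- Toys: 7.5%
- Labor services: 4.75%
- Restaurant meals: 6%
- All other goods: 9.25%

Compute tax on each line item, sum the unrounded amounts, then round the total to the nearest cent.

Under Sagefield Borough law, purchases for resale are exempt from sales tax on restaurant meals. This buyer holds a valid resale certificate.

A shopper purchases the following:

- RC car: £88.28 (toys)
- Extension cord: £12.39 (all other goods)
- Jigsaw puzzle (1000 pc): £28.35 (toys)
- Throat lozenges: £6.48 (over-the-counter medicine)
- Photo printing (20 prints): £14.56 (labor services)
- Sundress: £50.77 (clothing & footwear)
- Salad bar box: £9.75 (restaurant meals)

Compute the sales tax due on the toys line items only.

£8.75

RC car £88.28: toys → 7.5% → £6.621
Jigsaw puzzle (1000 pc) £28.35: toys → 7.5% → £2.12625
Tax on toys: unrounded sum = £8.74725 → £8.75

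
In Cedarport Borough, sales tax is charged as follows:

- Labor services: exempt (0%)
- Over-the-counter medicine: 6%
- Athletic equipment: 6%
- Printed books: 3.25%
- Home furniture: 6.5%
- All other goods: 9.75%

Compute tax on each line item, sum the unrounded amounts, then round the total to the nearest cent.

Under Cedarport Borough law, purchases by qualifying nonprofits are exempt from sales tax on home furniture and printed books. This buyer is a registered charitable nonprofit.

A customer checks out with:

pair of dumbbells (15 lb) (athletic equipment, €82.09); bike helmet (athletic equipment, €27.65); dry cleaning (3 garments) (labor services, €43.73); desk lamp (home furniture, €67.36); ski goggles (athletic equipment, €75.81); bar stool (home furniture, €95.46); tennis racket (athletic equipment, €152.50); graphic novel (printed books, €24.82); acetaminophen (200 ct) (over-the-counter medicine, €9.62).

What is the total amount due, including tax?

€599.90

Pair of dumbbells (15 lb) €82.09: athletic equipment → 6% → €4.9254
Bike helmet €27.65: athletic equipment → 6% → €1.659
Dry cleaning (3 garments) €43.73: labor services → 0% → €0.00
Desk lamp €67.36: home furniture, buyer-exempt → 0% → €0.00
Ski goggles €75.81: athletic equipment → 6% → €4.5486
Bar stool €95.46: home furniture, buyer-exempt → 0% → €0.00
Tennis racket €152.50: athletic equipment → 6% → €9.15
Graphic novel €24.82: printed books, buyer-exempt → 0% → €0.00
Acetaminophen (200 ct) €9.62: over-the-counter medicine → 6% → €0.5772
Subtotal = €579.04; unrounded tax = €20.8602 → €20.86; total due = €599.90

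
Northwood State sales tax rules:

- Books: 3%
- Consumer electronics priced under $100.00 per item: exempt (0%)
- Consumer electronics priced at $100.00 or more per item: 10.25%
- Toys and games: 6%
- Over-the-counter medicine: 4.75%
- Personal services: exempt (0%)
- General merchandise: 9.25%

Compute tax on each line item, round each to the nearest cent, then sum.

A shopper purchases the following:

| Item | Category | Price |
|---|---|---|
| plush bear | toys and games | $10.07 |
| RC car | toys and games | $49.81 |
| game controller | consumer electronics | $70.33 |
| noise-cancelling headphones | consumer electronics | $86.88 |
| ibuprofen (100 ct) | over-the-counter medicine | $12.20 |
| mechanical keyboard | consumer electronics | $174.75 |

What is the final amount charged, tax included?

Plush bear $10.07: toys and games → 6% → $0.60
RC car $49.81: toys and games → 6% → $2.99
Game controller $70.33: consumer electronics, under $100.00 → 0% → $0.00
Noise-cancelling headphones $86.88: consumer electronics, under $100.00 → 0% → $0.00
Ibuprofen (100 ct) $12.20: over-the-counter medicine → 4.75% → $0.58
Mechanical keyboard $174.75: consumer electronics, $100.00 or more → 10.25% → $17.91
Subtotal = $404.04; tax = $22.08; total due = $426.12

$426.12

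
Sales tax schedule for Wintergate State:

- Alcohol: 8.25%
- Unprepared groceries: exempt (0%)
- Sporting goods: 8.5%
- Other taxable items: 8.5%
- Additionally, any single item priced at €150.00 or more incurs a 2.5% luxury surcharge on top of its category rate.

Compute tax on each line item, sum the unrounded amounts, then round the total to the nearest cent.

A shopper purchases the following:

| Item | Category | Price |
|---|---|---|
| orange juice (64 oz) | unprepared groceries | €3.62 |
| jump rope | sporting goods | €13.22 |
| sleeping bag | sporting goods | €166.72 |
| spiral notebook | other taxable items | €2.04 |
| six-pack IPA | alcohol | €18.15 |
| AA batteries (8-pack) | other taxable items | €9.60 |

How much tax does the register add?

Orange juice (64 oz) €3.62: unprepared groceries → 0% → €0.00
Jump rope €13.22: sporting goods → 8.5% → €1.1237
Sleeping bag €166.72: sporting goods → 8.5% + 2.5% surcharge = 11% → €18.3392
Spiral notebook €2.04: other taxable items → 8.5% → €0.1734
Six-pack IPA €18.15: alcohol → 8.25% → €1.497375
AA batteries (8-pack) €9.60: other taxable items → 8.5% → €0.816
Unrounded tax sum = €21.949675 → €21.95

€21.95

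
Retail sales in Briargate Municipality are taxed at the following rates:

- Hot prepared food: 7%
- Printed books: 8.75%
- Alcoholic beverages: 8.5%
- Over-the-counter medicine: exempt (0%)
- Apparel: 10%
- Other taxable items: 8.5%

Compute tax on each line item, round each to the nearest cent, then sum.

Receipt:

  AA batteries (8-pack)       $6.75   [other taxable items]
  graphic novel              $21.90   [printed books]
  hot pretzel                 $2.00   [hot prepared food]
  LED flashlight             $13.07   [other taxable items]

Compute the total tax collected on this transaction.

$3.74

AA batteries (8-pack) $6.75: other taxable items → 8.5% → $0.57
Graphic novel $21.90: printed books → 8.75% → $1.92
Hot pretzel $2.00: hot prepared food → 7% → $0.14
LED flashlight $13.07: other taxable items → 8.5% → $1.11
Total tax = $0.57 + $1.92 + $0.14 + $1.11 = $3.74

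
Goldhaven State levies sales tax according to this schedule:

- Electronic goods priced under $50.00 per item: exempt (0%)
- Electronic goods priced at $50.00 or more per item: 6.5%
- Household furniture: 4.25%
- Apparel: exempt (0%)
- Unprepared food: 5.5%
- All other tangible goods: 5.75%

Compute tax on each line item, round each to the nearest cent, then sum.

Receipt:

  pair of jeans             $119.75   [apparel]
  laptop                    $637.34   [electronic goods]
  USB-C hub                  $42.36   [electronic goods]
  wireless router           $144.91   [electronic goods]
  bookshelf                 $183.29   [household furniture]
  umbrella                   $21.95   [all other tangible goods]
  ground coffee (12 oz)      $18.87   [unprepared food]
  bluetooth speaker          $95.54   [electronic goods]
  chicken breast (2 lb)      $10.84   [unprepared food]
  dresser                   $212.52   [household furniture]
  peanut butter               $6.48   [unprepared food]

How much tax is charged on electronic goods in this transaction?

$57.06

Laptop $637.34: electronic goods, $50.00 or more → 6.5% → $41.43
USB-C hub $42.36: electronic goods, under $50.00 → 0% → $0.00
Wireless router $144.91: electronic goods, $50.00 or more → 6.5% → $9.42
Bluetooth speaker $95.54: electronic goods, $50.00 or more → 6.5% → $6.21
Tax on electronic goods = $41.43 + $0.00 + $9.42 + $6.21 = $57.06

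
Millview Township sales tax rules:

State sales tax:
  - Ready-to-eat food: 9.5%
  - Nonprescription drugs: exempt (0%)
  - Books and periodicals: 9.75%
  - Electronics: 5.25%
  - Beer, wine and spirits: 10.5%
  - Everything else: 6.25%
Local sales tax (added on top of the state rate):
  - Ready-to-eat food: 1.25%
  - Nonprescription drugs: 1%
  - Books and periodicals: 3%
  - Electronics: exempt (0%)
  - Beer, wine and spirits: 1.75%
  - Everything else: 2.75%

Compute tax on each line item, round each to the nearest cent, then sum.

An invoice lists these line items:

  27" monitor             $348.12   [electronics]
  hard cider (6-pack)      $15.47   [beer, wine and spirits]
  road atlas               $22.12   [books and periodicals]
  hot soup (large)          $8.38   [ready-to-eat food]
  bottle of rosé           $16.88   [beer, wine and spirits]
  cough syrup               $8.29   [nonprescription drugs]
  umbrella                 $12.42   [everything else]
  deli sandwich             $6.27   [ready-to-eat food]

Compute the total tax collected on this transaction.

$27.84

27" monitor $348.12: electronics → 5.25% + 0% local = 5.25% → $18.28
Hard cider (6-pack) $15.47: beer, wine and spirits → 10.5% + 1.75% local = 12.25% → $1.90
Road atlas $22.12: books and periodicals → 9.75% + 3% local = 12.75% → $2.82
Hot soup (large) $8.38: ready-to-eat food → 9.5% + 1.25% local = 10.75% → $0.90
Bottle of rosé $16.88: beer, wine and spirits → 10.5% + 1.75% local = 12.25% → $2.07
Cough syrup $8.29: nonprescription drugs → 0% + 1% local = 1% → $0.08
Umbrella $12.42: everything else → 6.25% + 2.75% local = 9% → $1.12
Deli sandwich $6.27: ready-to-eat food → 9.5% + 1.25% local = 10.75% → $0.67
Total tax = $18.28 + $1.90 + $2.82 + $0.90 + $2.07 + $0.08 + $1.12 + $0.67 = $27.84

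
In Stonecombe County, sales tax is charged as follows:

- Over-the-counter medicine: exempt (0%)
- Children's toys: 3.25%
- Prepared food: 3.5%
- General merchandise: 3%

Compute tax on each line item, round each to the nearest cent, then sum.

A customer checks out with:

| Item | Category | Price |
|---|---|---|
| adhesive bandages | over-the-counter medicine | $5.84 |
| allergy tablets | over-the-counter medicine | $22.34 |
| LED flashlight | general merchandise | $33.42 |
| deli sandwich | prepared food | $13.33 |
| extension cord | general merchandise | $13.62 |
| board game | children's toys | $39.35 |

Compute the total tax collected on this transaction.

$3.16

Adhesive bandages $5.84: over-the-counter medicine → 0% → $0.00
Allergy tablets $22.34: over-the-counter medicine → 0% → $0.00
LED flashlight $33.42: general merchandise → 3% → $1.00
Deli sandwich $13.33: prepared food → 3.5% → $0.47
Extension cord $13.62: general merchandise → 3% → $0.41
Board game $39.35: children's toys → 3.25% → $1.28
Total tax = $1.00 + $0.47 + $0.41 + $1.28 = $3.16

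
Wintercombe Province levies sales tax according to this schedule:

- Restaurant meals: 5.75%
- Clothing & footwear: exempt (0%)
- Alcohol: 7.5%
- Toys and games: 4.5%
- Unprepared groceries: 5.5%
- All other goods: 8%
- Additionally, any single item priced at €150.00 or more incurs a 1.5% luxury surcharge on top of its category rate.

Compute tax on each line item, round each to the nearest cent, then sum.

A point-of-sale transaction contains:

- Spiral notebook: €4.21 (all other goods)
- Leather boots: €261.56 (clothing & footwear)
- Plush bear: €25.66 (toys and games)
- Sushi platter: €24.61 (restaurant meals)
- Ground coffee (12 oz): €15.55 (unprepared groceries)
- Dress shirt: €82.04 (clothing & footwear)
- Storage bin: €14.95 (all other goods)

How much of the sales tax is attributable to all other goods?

Spiral notebook €4.21: all other goods → 8% → €0.34
Storage bin €14.95: all other goods → 8% → €1.20
Tax on all other goods = €0.34 + €1.20 = €1.54

€1.54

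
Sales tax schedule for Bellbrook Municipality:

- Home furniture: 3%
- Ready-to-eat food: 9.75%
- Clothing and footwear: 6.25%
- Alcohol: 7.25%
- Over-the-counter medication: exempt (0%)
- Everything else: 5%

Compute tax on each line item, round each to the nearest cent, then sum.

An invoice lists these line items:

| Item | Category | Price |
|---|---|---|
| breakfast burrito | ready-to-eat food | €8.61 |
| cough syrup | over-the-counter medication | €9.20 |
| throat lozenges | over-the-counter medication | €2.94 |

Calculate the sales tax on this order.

€0.84

Breakfast burrito €8.61: ready-to-eat food → 9.75% → €0.84
Cough syrup €9.20: over-the-counter medication → 0% → €0.00
Throat lozenges €2.94: over-the-counter medication → 0% → €0.00
Total tax = €0.84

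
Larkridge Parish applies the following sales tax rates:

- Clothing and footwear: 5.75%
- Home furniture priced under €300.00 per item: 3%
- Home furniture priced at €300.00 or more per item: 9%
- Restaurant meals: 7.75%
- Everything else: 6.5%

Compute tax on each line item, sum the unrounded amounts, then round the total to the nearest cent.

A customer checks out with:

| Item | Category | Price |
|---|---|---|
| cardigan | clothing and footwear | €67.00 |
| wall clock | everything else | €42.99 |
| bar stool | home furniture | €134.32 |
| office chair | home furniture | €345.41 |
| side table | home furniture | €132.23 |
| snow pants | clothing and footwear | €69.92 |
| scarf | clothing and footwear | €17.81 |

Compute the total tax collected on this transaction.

Cardigan €67.00: clothing and footwear → 5.75% → €3.8525
Wall clock €42.99: everything else → 6.5% → €2.79435
Bar stool €134.32: home furniture, under €300.00 → 3% → €4.0296
Office chair €345.41: home furniture, €300.00 or more → 9% → €31.0869
Side table €132.23: home furniture, under €300.00 → 3% → €3.9669
Snow pants €69.92: clothing and footwear → 5.75% → €4.0204
Scarf €17.81: clothing and footwear → 5.75% → €1.024075
Unrounded tax sum = €50.774725 → €50.77

€50.77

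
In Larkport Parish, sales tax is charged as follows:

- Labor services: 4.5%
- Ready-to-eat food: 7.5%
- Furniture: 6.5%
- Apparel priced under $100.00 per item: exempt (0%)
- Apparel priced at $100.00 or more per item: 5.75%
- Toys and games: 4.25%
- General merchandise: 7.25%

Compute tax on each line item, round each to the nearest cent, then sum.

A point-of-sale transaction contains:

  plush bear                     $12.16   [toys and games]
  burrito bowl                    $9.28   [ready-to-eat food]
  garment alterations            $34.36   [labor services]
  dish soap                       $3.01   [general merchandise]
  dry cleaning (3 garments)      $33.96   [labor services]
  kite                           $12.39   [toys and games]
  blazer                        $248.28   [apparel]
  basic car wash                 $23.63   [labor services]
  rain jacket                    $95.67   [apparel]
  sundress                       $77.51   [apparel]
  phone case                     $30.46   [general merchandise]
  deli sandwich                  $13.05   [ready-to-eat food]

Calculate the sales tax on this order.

$23.58

Plush bear $12.16: toys and games → 4.25% → $0.52
Burrito bowl $9.28: ready-to-eat food → 7.5% → $0.70
Garment alterations $34.36: labor services → 4.5% → $1.55
Dish soap $3.01: general merchandise → 7.25% → $0.22
Dry cleaning (3 garments) $33.96: labor services → 4.5% → $1.53
Kite $12.39: toys and games → 4.25% → $0.53
Blazer $248.28: apparel, $100.00 or more → 5.75% → $14.28
Basic car wash $23.63: labor services → 4.5% → $1.06
Rain jacket $95.67: apparel, under $100.00 → 0% → $0.00
Sundress $77.51: apparel, under $100.00 → 0% → $0.00
Phone case $30.46: general merchandise → 7.25% → $2.21
Deli sandwich $13.05: ready-to-eat food → 7.5% → $0.98
Total tax = $0.52 + $0.70 + $1.55 + $0.22 + $1.53 + $0.53 + $14.28 + $1.06 + $2.21 + $0.98 = $23.58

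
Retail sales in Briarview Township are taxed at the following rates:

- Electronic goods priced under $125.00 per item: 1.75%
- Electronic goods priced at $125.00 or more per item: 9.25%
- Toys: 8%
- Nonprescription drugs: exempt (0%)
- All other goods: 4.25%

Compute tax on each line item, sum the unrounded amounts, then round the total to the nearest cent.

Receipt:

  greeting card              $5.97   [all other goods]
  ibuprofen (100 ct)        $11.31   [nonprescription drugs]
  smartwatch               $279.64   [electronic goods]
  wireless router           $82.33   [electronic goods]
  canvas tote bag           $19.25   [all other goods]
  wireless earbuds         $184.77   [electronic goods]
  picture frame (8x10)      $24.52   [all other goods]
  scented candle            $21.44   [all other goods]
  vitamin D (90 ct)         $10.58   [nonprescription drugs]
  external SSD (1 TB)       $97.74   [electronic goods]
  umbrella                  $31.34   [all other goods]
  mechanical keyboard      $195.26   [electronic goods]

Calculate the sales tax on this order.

Greeting card $5.97: all other goods → 4.25% → $0.253725
Ibuprofen (100 ct) $11.31: nonprescription drugs → 0% → $0.00
Smartwatch $279.64: electronic goods, $125.00 or more → 9.25% → $25.8667
Wireless router $82.33: electronic goods, under $125.00 → 1.75% → $1.440775
Canvas tote bag $19.25: all other goods → 4.25% → $0.818125
Wireless earbuds $184.77: electronic goods, $125.00 or more → 9.25% → $17.091225
Picture frame (8x10) $24.52: all other goods → 4.25% → $1.0421
Scented candle $21.44: all other goods → 4.25% → $0.9112
Vitamin D (90 ct) $10.58: nonprescription drugs → 0% → $0.00
External SSD (1 TB) $97.74: electronic goods, under $125.00 → 1.75% → $1.71045
Umbrella $31.34: all other goods → 4.25% → $1.33195
Mechanical keyboard $195.26: electronic goods, $125.00 or more → 9.25% → $18.06155
Unrounded tax sum = $68.5278 → $68.53

$68.53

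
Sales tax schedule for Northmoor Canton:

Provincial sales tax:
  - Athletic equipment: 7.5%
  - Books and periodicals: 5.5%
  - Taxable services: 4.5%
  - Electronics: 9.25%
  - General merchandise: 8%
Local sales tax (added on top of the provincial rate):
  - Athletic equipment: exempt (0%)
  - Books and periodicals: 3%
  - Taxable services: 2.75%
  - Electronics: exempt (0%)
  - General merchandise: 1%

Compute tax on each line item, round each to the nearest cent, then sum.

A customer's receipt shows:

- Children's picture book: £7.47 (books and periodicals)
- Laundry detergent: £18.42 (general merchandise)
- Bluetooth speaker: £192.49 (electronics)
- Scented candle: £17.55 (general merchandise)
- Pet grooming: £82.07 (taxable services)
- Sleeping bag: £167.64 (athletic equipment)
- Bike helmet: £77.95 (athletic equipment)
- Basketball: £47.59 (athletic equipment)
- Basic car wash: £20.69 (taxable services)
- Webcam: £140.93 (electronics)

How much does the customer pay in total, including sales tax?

£836.96

Children's picture book £7.47: books and periodicals → 5.5% + 3% local = 8.5% → £0.63
Laundry detergent £18.42: general merchandise → 8% + 1% local = 9% → £1.66
Bluetooth speaker £192.49: electronics → 9.25% + 0% local = 9.25% → £17.81
Scented candle £17.55: general merchandise → 8% + 1% local = 9% → £1.58
Pet grooming £82.07: taxable services → 4.5% + 2.75% local = 7.25% → £5.95
Sleeping bag £167.64: athletic equipment → 7.5% + 0% local = 7.5% → £12.57
Bike helmet £77.95: athletic equipment → 7.5% + 0% local = 7.5% → £5.85
Basketball £47.59: athletic equipment → 7.5% + 0% local = 7.5% → £3.57
Basic car wash £20.69: taxable services → 4.5% + 2.75% local = 7.25% → £1.50
Webcam £140.93: electronics → 9.25% + 0% local = 9.25% → £13.04
Subtotal = £772.80; tax = £64.16; total due = £836.96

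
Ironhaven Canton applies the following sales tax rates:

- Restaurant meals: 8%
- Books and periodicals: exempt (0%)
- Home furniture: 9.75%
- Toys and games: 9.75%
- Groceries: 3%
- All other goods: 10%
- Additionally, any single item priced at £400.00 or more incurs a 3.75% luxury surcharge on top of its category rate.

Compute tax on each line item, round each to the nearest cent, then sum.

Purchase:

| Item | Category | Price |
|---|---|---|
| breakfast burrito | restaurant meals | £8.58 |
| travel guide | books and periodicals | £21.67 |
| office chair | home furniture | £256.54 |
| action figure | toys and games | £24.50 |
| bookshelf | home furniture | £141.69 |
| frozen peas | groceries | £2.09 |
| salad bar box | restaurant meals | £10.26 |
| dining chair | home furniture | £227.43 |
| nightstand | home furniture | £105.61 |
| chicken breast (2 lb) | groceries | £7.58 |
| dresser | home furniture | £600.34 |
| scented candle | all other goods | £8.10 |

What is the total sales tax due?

Breakfast burrito £8.58: restaurant meals → 8% → £0.69
Travel guide £21.67: books and periodicals → 0% → £0.00
Office chair £256.54: home furniture → 9.75% → £25.01
Action figure £24.50: toys and games → 9.75% → £2.39
Bookshelf £141.69: home furniture → 9.75% → £13.81
Frozen peas £2.09: groceries → 3% → £0.06
Salad bar box £10.26: restaurant meals → 8% → £0.82
Dining chair £227.43: home furniture → 9.75% → £22.17
Nightstand £105.61: home furniture → 9.75% → £10.30
Chicken breast (2 lb) £7.58: groceries → 3% → £0.23
Dresser £600.34: home furniture → 9.75% + 3.75% surcharge = 13.5% → £81.05
Scented candle £8.10: all other goods → 10% → £0.81
Total tax = £0.69 + £25.01 + £2.39 + £13.81 + £0.06 + £0.82 + £22.17 + £10.30 + £0.23 + £81.05 + £0.81 = £157.34

£157.34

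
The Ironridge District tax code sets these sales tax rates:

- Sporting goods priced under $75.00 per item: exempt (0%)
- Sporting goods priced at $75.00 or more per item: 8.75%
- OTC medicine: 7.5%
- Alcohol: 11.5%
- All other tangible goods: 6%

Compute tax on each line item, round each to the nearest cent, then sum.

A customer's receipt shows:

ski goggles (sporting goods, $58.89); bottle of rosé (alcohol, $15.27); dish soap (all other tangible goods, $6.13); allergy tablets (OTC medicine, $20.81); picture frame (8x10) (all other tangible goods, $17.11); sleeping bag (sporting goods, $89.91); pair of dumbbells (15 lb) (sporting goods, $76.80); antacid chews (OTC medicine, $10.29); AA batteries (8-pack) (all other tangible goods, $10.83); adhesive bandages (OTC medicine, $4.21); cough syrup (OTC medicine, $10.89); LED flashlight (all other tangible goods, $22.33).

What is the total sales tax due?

Ski goggles $58.89: sporting goods, under $75.00 → 0% → $0.00
Bottle of rosé $15.27: alcohol → 11.5% → $1.76
Dish soap $6.13: all other tangible goods → 6% → $0.37
Allergy tablets $20.81: OTC medicine → 7.5% → $1.56
Picture frame (8x10) $17.11: all other tangible goods → 6% → $1.03
Sleeping bag $89.91: sporting goods, $75.00 or more → 8.75% → $7.87
Pair of dumbbells (15 lb) $76.80: sporting goods, $75.00 or more → 8.75% → $6.72
Antacid chews $10.29: OTC medicine → 7.5% → $0.77
AA batteries (8-pack) $10.83: all other tangible goods → 6% → $0.65
Adhesive bandages $4.21: OTC medicine → 7.5% → $0.32
Cough syrup $10.89: OTC medicine → 7.5% → $0.82
LED flashlight $22.33: all other tangible goods → 6% → $1.34
Total tax = $1.76 + $0.37 + $1.56 + $1.03 + $7.87 + $6.72 + $0.77 + $0.65 + $0.32 + $0.82 + $1.34 = $23.21

$23.21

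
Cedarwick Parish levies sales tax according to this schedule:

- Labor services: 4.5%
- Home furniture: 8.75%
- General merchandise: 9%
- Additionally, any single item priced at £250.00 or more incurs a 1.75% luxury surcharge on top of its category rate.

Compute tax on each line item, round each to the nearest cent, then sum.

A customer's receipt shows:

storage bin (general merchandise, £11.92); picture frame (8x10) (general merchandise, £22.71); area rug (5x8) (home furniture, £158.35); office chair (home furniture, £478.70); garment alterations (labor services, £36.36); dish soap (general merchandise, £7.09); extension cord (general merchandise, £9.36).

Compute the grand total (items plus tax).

Storage bin £11.92: general merchandise → 9% → £1.07
Picture frame (8x10) £22.71: general merchandise → 9% → £2.04
Area rug (5x8) £158.35: home furniture → 8.75% → £13.86
Office chair £478.70: home furniture → 8.75% + 1.75% surcharge = 10.5% → £50.26
Garment alterations £36.36: labor services → 4.5% → £1.64
Dish soap £7.09: general merchandise → 9% → £0.64
Extension cord £9.36: general merchandise → 9% → £0.84
Subtotal = £724.49; tax = £70.35; total due = £794.84

£794.84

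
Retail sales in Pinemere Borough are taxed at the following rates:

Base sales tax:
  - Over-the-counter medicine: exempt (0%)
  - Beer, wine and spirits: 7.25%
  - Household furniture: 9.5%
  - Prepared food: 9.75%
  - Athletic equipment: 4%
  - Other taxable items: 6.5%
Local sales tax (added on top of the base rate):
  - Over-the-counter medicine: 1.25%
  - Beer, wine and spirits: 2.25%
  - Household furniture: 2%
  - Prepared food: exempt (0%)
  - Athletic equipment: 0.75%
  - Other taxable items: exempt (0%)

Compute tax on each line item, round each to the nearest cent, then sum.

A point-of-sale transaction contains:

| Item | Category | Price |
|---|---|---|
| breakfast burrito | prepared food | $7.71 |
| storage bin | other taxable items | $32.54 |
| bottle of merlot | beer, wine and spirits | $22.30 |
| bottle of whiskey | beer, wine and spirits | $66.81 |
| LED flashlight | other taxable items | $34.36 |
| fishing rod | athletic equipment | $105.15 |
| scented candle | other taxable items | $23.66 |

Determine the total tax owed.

$20.10

Breakfast burrito $7.71: prepared food → 9.75% + 0% local = 9.75% → $0.75
Storage bin $32.54: other taxable items → 6.5% + 0% local = 6.5% → $2.12
Bottle of merlot $22.30: beer, wine and spirits → 7.25% + 2.25% local = 9.5% → $2.12
Bottle of whiskey $66.81: beer, wine and spirits → 7.25% + 2.25% local = 9.5% → $6.35
LED flashlight $34.36: other taxable items → 6.5% + 0% local = 6.5% → $2.23
Fishing rod $105.15: athletic equipment → 4% + 0.75% local = 4.75% → $4.99
Scented candle $23.66: other taxable items → 6.5% + 0% local = 6.5% → $1.54
Total tax = $0.75 + $2.12 + $2.12 + $6.35 + $2.23 + $4.99 + $1.54 = $20.10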